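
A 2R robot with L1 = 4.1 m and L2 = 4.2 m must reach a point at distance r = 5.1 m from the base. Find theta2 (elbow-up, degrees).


cos(theta2) = (r^2 - L1^2 - L2^2) / (2*L1*L2)
cos(theta2) = (26.01 - 16.81 - 17.64) / 34.44
cos(theta2) = -0.245064
theta2 = 104.1856 degrees


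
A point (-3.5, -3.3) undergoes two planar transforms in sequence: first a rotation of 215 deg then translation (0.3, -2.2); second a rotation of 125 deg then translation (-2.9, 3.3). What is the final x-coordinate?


After transform 1:
x1 = cos(215)*-3.5 - sin(215)*-3.3 + 0.3 = 1.2742
y1 = sin(215)*-3.5 + cos(215)*-3.3 + -2.2 = 2.5107
After transform 2:
x2 = cos(125)*1.2742 - sin(125)*2.5107 + -2.9
= -5.6875


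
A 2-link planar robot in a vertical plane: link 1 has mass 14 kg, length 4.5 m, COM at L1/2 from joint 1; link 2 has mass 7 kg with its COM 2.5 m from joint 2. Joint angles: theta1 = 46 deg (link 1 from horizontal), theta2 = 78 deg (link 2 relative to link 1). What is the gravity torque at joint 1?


Horizontal distance from joint 1 to link-1 COM:
  x_c1 = (L1/2)*cos(t1) = 2.25 * 0.6947 = 1.563 m
Horizontal distance from joint 1 to link-2 COM:
  x_c2 = L1*cos(t1) + Lc2*cos(t1+t2)
       = 4.5*0.6947 + 2.5*-0.5592 = 1.728 m
tau1 = m1*g*x_c1 + m2*g*x_c2
     = 14*9.81*1.563 + 7*9.81*1.728
     = 214.6599 + 118.6604
     = 333.3203 Nm


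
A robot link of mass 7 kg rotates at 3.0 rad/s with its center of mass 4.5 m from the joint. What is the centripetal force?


F = m * omega^2 * r
= 7 * 3.0^2 * 4.5
= 7 * 9.0 * 4.5
= 283.5 N


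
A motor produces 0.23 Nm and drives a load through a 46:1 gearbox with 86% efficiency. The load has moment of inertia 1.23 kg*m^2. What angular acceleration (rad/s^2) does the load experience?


tau_out = tau_motor * N * eta
= 0.23 * 46 * 0.86 = 9.0988 Nm
alpha = tau_out / I = 9.0988 / 1.23
= 7.3974 rad/s^2


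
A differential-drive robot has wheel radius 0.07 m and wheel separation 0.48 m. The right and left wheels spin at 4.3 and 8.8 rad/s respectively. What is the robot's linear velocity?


vR = r*wR = 0.07*4.3 = 0.301 m/s
vL = r*wL = 0.07*8.8 = 0.616 m/s
v = (vR+vL)/2 = 0.4585 m/s
omega = (vR-vL)/L = -0.6563 rad/s
linear velocity = 0.4585 m/s


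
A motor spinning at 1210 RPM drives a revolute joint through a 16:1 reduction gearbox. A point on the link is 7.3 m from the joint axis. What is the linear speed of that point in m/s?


omega_motor = 1210 * 2*pi/60 = 126.7109 rad/s
omega_joint = omega_motor / 16 = 7.9194 rad/s
v = omega_joint * r = 7.9194 * 7.3
= 57.8118 m/s


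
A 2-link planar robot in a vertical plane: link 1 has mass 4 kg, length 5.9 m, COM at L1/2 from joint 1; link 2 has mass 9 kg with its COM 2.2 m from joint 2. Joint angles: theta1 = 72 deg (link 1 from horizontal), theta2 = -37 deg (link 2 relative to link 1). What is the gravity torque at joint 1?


Horizontal distance from joint 1 to link-1 COM:
  x_c1 = (L1/2)*cos(t1) = 2.95 * 0.309 = 0.9116 m
Horizontal distance from joint 1 to link-2 COM:
  x_c2 = L1*cos(t1) + Lc2*cos(t1+t2)
       = 5.9*0.309 + 2.2*0.8192 = 3.6253 m
tau1 = m1*g*x_c1 + m2*g*x_c2
     = 4*9.81*0.9116 + 9*9.81*3.6253
     = 35.7712 + 320.0808
     = 355.852 Nm


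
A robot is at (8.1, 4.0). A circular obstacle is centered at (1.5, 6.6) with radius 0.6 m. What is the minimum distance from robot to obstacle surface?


center_dist = sqrt((8.1-1.5)^2 + (4.0-6.6)^2)
= sqrt(43.56 + 6.76)
= 7.0937
min_dist = center_dist - radius = 7.0937 - 0.6 = 6.4937 m


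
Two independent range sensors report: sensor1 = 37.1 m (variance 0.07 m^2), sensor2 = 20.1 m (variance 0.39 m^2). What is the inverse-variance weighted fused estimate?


w1 = (1/var1) / (1/var1 + 1/var2)
   = 14.2857 / (14.2857 + 2.5641) = 0.8478
w2 = 1 - w1 = 0.1522
fused = w1*s1 + w2*s2 = 31.4543 + 3.0587
= 34.513 m


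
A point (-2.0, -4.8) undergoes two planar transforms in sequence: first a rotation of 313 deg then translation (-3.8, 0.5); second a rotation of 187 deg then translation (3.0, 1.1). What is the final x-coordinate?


After transform 1:
x1 = cos(313)*-2.0 - sin(313)*-4.8 + -3.8 = -8.6745
y1 = sin(313)*-2.0 + cos(313)*-4.8 + 0.5 = -1.3109
After transform 2:
x2 = cos(187)*-8.6745 - sin(187)*-1.3109 + 3.0
= 11.4501


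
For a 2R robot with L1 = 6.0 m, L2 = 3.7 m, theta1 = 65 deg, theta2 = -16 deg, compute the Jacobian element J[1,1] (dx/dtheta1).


J[1,1] = -L1*sin(t1) - L2*sin(t1+t2)
= -6.0*sin(65) - 3.7*sin(49)
= -8.2303


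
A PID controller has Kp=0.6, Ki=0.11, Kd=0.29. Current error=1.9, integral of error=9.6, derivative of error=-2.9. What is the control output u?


u = Kp*e + Ki*int(e) + Kd*de/dt
= 0.6*1.9 + 0.11*9.6 + 0.29*(-2.9)
= 1.14 + 1.056 + -0.841
= 1.355


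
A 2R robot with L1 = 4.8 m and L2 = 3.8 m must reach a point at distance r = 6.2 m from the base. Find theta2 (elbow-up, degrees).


cos(theta2) = (r^2 - L1^2 - L2^2) / (2*L1*L2)
cos(theta2) = (38.44 - 23.04 - 14.44) / 36.48
cos(theta2) = 0.026316
theta2 = 88.492 degrees


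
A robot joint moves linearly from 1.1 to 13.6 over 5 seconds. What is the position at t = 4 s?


s = t/T = 4/5 = 0.8
p(t) = p0 + (pf-p0)*s
= 1.1 + (13.6 - 1.1) * 0.8
= 11.1


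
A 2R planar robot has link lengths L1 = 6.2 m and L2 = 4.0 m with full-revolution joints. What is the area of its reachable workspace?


r_max = L1 + L2 = 10.2 m
r_min = |L1 - L2| = 2.2 m
Area = pi*(r_max^2 - r_min^2)
= pi*(104.04 - 4.84)
= pi * 99.2
= 311.646 m^2


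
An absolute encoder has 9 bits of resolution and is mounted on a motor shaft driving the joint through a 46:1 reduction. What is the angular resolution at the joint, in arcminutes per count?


counts = 2^9 = 512
effective counts at joint = 512 * 46 = 23552
resolution = 360*60 / 23552
= 0.9171 arcmin/count


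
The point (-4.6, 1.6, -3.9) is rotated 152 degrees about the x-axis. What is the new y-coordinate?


Rotation about x-axis: y' = y*cos(theta) - z*sin(theta)
= 1.6 * -0.8829 - -3.9 * 0.4695
= 0.4182


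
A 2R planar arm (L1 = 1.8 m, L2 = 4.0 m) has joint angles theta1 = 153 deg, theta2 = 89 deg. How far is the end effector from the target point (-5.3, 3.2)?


End effector via forward kinematics:
x = L1*cos(t1) + L2*cos(t1+t2) = -3.4817
y = L1*sin(t1) + L2*sin(t1+t2) = -2.7146
Distance to target:
d = sqrt((-5.3 - -3.4817)^2 + (3.2 - -2.7146)^2)
= sqrt(3.3062 + 34.9826)
= 6.1878 m


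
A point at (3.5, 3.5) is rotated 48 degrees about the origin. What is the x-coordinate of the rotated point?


x' = x*cos(theta) - y*sin(theta)
cos(48 deg) = 0.6691, sin(48 deg) = 0.7431
x' = 3.5 * 0.6691 - 3.5 * 0.7431
= 2.342 - 2.601
= -0.259


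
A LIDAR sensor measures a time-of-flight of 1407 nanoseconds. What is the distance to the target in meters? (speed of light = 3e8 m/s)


tof = 1407 ns = 1.407e-06 s
dist = c * tof / 2
= 3e8 * 1.407e-06 / 2
= 211.05 m


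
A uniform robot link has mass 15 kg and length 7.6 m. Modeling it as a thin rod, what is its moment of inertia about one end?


I = (1/3) * m * L^2
= (1/3) * 15 * 7.6^2
= 0.333333 * 15 * 57.76
= 288.8 kg*m^2


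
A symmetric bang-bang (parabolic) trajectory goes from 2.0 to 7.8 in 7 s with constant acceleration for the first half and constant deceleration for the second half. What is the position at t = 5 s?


Symmetric rest-to-rest: each phase covers (pf-p0)/2 in time T/2. 0.5*a*(T/2)^2 = (pf-p0)/2 => a = 4*(pf-p0)/T^2
a = 4*(7.8-2.0)/7^2 = 0.4735
t = 5 is in the deceleration phase (t > T/2).
p = pf - 0.5*a*(T-t)^2 = 7.8 - 0.5*0.4735*2^2
= 6.8531


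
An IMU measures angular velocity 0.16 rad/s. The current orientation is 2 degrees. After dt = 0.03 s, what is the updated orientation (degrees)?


delta_theta = w * dt = 0.16 * 0.03 = 0.0048 rad
= 0.275 deg
theta_new = 2 + 0.275 = 2.275 deg


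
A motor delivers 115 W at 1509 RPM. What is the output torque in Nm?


omega = 1509 * 2*pi/60 = 158.0221 rad/s
tau = P / omega = 115 / 158.0221
= 0.7277 Nm


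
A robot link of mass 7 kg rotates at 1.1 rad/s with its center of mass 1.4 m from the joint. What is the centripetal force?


F = m * omega^2 * r
= 7 * 1.1^2 * 1.4
= 7 * 1.21 * 1.4
= 11.858 N


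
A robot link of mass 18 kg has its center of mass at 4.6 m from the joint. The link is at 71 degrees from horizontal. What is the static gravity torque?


tau = m*g*L*cos(angle)
= 18 * 9.81 * 4.6 * cos(71 deg)
= 18 * 9.81 * 4.6 * 0.3256
= 264.4486 Nm


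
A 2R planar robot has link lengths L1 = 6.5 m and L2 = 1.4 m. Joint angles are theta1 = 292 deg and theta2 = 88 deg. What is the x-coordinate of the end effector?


Convert angles to radians: theta1 = 5.0964, theta2 = 1.5359
x = L1*cos(theta1) + L2*cos(theta1+theta2)
x = 2.4349 + 1.3156
x = 3.7505


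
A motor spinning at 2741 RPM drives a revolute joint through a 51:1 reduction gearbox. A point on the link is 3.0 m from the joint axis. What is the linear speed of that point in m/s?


omega_motor = 2741 * 2*pi/60 = 287.0368 rad/s
omega_joint = omega_motor / 51 = 5.6282 rad/s
v = omega_joint * r = 5.6282 * 3.0
= 16.8845 m/s


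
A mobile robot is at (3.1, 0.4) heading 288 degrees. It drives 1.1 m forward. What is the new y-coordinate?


y_new = y0 + d*sin(theta)
= 0.4 + 1.1*sin(288)
= 0.4 + -1.0462
= -0.6462


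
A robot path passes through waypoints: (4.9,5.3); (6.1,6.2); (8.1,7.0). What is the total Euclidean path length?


Segment lengths:
  seg1 = sqrt((1.2)^2 + (0.9)^2) = 1.5
  seg2 = sqrt((2.0)^2 + (0.8)^2) = 2.1541
Total = 3.6541


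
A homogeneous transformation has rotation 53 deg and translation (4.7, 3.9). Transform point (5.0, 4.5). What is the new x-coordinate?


x' = cos(theta)*px - sin(theta)*py + tx
= 0.6018*5.0 - 0.7986*4.5 + 4.7
= 4.1152


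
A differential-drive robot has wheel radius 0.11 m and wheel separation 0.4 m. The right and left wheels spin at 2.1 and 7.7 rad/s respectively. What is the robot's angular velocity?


vR = r*wR = 0.11*2.1 = 0.231 m/s
vL = r*wL = 0.11*7.7 = 0.847 m/s
v = (vR+vL)/2 = 0.539 m/s
omega = (vR-vL)/L = -1.54 rad/s
angular velocity = -1.54 rad/s


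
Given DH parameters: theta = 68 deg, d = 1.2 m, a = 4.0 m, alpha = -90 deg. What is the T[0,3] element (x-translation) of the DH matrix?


T[0,3] = a * cos(theta)
= 4.0 * cos(68 deg)
= 4.0 * 0.3746
= 1.4984


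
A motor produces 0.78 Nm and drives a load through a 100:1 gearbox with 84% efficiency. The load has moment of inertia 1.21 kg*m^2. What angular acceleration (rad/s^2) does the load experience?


tau_out = tau_motor * N * eta
= 0.78 * 100 * 0.84 = 65.52 Nm
alpha = tau_out / I = 65.52 / 1.21
= 54.1488 rad/s^2


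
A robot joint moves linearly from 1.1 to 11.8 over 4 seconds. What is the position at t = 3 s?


s = t/T = 3/4 = 0.75
p(t) = p0 + (pf-p0)*s
= 1.1 + (11.8 - 1.1) * 0.75
= 9.125


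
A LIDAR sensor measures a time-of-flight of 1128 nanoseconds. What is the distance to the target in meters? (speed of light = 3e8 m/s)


tof = 1128 ns = 1.128e-06 s
dist = c * tof / 2
= 3e8 * 1.128e-06 / 2
= 169.2 m


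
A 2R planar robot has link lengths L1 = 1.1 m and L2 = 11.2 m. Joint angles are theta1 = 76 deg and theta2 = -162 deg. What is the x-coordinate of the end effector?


Convert angles to radians: theta1 = 1.3265, theta2 = -2.8274
x = L1*cos(theta1) + L2*cos(theta1+theta2)
x = 0.2661 + 0.7813
x = 1.0474


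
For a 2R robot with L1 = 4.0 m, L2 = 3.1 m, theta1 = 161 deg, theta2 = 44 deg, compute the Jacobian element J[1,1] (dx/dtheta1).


J[1,1] = -L1*sin(t1) - L2*sin(t1+t2)
= -4.0*sin(161) - 3.1*sin(205)
= 0.0078


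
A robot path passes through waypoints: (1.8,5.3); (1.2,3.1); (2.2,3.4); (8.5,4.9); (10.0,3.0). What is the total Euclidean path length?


Segment lengths:
  seg1 = sqrt((-0.6)^2 + (-2.2)^2) = 2.2804
  seg2 = sqrt((1.0)^2 + (0.3)^2) = 1.044
  seg3 = sqrt((6.3)^2 + (1.5)^2) = 6.4761
  seg4 = sqrt((1.5)^2 + (-1.9)^2) = 2.4207
Total = 12.2212


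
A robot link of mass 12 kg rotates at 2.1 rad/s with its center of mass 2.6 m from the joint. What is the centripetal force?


F = m * omega^2 * r
= 12 * 2.1^2 * 2.6
= 12 * 4.41 * 2.6
= 137.592 N


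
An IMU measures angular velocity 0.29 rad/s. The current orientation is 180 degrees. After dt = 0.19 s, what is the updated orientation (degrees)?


delta_theta = w * dt = 0.29 * 0.19 = 0.0551 rad
= 3.157 deg
theta_new = 180 + 3.157 = 183.157 deg


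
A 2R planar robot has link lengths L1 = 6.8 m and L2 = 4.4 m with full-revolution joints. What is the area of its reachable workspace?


r_max = L1 + L2 = 11.2 m
r_min = |L1 - L2| = 2.4 m
Area = pi*(r_max^2 - r_min^2)
= pi*(125.44 - 5.76)
= pi * 119.68
= 375.9858 m^2


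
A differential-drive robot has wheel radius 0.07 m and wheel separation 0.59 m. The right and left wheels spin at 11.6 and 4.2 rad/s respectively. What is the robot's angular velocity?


vR = r*wR = 0.07*11.6 = 0.812 m/s
vL = r*wL = 0.07*4.2 = 0.294 m/s
v = (vR+vL)/2 = 0.553 m/s
omega = (vR-vL)/L = 0.878 rad/s
angular velocity = 0.878 rad/s


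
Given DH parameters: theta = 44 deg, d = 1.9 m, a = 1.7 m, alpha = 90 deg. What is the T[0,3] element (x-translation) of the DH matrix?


T[0,3] = a * cos(theta)
= 1.7 * cos(44 deg)
= 1.7 * 0.7193
= 1.2229


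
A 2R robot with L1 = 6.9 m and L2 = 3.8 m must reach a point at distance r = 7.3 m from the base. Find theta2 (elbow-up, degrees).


cos(theta2) = (r^2 - L1^2 - L2^2) / (2*L1*L2)
cos(theta2) = (53.29 - 47.61 - 14.44) / 52.44
cos(theta2) = -0.167048
theta2 = 99.6162 degrees


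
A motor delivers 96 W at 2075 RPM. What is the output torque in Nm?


omega = 2075 * 2*pi/60 = 217.2935 rad/s
tau = P / omega = 96 / 217.2935
= 0.4418 Nm


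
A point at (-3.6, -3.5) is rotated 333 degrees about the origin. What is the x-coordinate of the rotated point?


x' = x*cos(theta) - y*sin(theta)
cos(333 deg) = 0.891, sin(333 deg) = -0.454
x' = -3.6 * 0.891 - -3.5 * -0.454
= -3.2076 - 1.589
= -4.7966


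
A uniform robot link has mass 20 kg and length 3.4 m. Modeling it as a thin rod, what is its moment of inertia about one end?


I = (1/3) * m * L^2
= (1/3) * 20 * 3.4^2
= 0.333333 * 20 * 11.56
= 77.0667 kg*m^2


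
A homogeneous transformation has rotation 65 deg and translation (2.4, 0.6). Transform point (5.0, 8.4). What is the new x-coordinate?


x' = cos(theta)*px - sin(theta)*py + tx
= 0.4226*5.0 - 0.9063*8.4 + 2.4
= -3.0999


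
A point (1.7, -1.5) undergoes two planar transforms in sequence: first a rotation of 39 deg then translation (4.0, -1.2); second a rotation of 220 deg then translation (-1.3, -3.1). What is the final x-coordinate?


After transform 1:
x1 = cos(39)*1.7 - sin(39)*-1.5 + 4.0 = 6.2651
y1 = sin(39)*1.7 + cos(39)*-1.5 + -1.2 = -1.2959
After transform 2:
x2 = cos(220)*6.2651 - sin(220)*-1.2959 + -1.3
= -6.9323


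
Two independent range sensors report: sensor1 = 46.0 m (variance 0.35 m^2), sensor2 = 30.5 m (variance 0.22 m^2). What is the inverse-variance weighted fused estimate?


w1 = (1/var1) / (1/var1 + 1/var2)
   = 2.8571 / (2.8571 + 4.5455) = 0.386
w2 = 1 - w1 = 0.614
fused = w1*s1 + w2*s2 = 17.7544 + 18.7281
= 36.4825 m


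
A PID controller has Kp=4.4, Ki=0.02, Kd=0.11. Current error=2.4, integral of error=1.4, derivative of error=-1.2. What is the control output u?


u = Kp*e + Ki*int(e) + Kd*de/dt
= 4.4*2.4 + 0.02*1.4 + 0.11*(-1.2)
= 10.56 + 0.028 + -0.132
= 10.456


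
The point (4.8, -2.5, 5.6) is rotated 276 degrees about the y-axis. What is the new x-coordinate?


Rotation about y-axis: x' = x*cos(theta) + z*sin(theta)
= 4.8 * 0.1045 + 5.6 * -0.9945
= -5.0676


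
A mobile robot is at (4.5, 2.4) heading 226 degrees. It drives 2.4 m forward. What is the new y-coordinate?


y_new = y0 + d*sin(theta)
= 2.4 + 2.4*sin(226)
= 2.4 + -1.7264
= 0.6736


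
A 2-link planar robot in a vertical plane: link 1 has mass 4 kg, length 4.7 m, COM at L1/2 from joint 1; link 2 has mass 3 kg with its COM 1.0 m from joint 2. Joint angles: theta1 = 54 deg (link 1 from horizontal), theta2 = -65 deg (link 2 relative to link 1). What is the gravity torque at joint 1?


Horizontal distance from joint 1 to link-1 COM:
  x_c1 = (L1/2)*cos(t1) = 2.35 * 0.5878 = 1.3813 m
Horizontal distance from joint 1 to link-2 COM:
  x_c2 = L1*cos(t1) + Lc2*cos(t1+t2)
       = 4.7*0.5878 + 1.0*0.9816 = 3.7442 m
tau1 = m1*g*x_c1 + m2*g*x_c2
     = 4*9.81*1.3813 + 3*9.81*3.7442
     = 54.202 + 110.1923
     = 164.3944 Nm


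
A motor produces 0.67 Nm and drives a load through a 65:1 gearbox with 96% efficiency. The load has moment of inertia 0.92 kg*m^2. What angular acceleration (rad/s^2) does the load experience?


tau_out = tau_motor * N * eta
= 0.67 * 65 * 0.96 = 41.808 Nm
alpha = tau_out / I = 41.808 / 0.92
= 45.4435 rad/s^2


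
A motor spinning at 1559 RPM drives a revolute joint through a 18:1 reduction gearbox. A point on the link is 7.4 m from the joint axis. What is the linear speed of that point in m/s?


omega_motor = 1559 * 2*pi/60 = 163.2581 rad/s
omega_joint = omega_motor / 18 = 9.0699 rad/s
v = omega_joint * r = 9.0699 * 7.4
= 67.1172 m/s


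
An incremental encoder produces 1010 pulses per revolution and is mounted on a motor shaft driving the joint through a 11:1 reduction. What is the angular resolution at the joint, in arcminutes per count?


counts per rev = 1010
effective counts at joint = 1010 * 11 = 11110
resolution = 360*60 / 11110
= 1.9442 arcmin/count


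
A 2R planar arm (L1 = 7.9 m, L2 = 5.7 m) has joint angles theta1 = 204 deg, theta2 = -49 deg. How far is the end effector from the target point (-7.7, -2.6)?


End effector via forward kinematics:
x = L1*cos(t1) + L2*cos(t1+t2) = -12.383
y = L1*sin(t1) + L2*sin(t1+t2) = -0.8043
Distance to target:
d = sqrt((-7.7 - -12.383)^2 + (-2.6 - -0.8043)^2)
= sqrt(21.9301 + 3.2246)
= 5.0154 m


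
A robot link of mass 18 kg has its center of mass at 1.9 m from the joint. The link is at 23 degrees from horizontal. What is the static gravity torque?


tau = m*g*L*cos(angle)
= 18 * 9.81 * 1.9 * cos(23 deg)
= 18 * 9.81 * 1.9 * 0.9205
= 308.8312 Nm


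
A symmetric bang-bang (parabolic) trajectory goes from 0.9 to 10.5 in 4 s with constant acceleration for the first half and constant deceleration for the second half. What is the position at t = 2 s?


Symmetric rest-to-rest: each phase covers (pf-p0)/2 in time T/2. 0.5*a*(T/2)^2 = (pf-p0)/2 => a = 4*(pf-p0)/T^2
a = 4*(10.5-0.9)/4^2 = 2.4
t = 2 is in the acceleration phase (t <= T/2).
p = p0 + 0.5*a*t^2 = 0.9 + 0.5*2.4*2^2
= 5.7


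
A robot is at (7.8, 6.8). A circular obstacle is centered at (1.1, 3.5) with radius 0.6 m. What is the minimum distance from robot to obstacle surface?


center_dist = sqrt((7.8-1.1)^2 + (6.8-3.5)^2)
= sqrt(44.89 + 10.89)
= 7.4686
min_dist = center_dist - radius = 7.4686 - 0.6 = 6.8686 m


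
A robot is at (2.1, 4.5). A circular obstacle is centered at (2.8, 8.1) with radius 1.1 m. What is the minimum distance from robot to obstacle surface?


center_dist = sqrt((2.1-2.8)^2 + (4.5-8.1)^2)
= sqrt(0.49 + 12.96)
= 3.6674
min_dist = center_dist - radius = 3.6674 - 1.1 = 2.5674 m


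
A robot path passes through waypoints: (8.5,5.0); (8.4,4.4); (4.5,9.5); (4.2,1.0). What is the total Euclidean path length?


Segment lengths:
  seg1 = sqrt((-0.1)^2 + (-0.6)^2) = 0.6083
  seg2 = sqrt((-3.9)^2 + (5.1)^2) = 6.4203
  seg3 = sqrt((-0.3)^2 + (-8.5)^2) = 8.5053
Total = 15.5338


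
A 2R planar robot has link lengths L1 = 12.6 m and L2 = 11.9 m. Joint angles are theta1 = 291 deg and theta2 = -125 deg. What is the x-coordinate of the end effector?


Convert angles to radians: theta1 = 5.0789, theta2 = -2.1817
x = L1*cos(theta1) + L2*cos(theta1+theta2)
x = 4.5154 + -11.5465
x = -7.0311


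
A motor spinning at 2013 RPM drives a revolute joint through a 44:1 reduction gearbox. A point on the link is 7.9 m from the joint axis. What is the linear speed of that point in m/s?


omega_motor = 2013 * 2*pi/60 = 210.8009 rad/s
omega_joint = omega_motor / 44 = 4.7909 rad/s
v = omega_joint * r = 4.7909 * 7.9
= 37.8483 m/s


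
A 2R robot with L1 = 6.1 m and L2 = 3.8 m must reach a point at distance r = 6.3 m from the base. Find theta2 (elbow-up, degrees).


cos(theta2) = (r^2 - L1^2 - L2^2) / (2*L1*L2)
cos(theta2) = (39.69 - 37.21 - 14.44) / 46.36
cos(theta2) = -0.257981
theta2 = 104.9503 degrees


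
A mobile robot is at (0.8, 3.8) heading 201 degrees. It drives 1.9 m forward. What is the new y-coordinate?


y_new = y0 + d*sin(theta)
= 3.8 + 1.9*sin(201)
= 3.8 + -0.6809
= 3.1191


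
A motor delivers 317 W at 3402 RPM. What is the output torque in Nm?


omega = 3402 * 2*pi/60 = 356.2566 rad/s
tau = P / omega = 317 / 356.2566
= 0.8898 Nm


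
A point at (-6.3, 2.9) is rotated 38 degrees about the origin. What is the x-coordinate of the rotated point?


x' = x*cos(theta) - y*sin(theta)
cos(38 deg) = 0.788, sin(38 deg) = 0.6157
x' = -6.3 * 0.788 - 2.9 * 0.6157
= -4.9645 - 1.7854
= -6.7499


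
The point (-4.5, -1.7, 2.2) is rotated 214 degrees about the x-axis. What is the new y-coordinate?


Rotation about x-axis: y' = y*cos(theta) - z*sin(theta)
= -1.7 * -0.829 - 2.2 * -0.5592
= 2.6396


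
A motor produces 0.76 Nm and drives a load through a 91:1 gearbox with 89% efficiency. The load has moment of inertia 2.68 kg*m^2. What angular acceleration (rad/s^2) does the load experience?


tau_out = tau_motor * N * eta
= 0.76 * 91 * 0.89 = 61.5524 Nm
alpha = tau_out / I = 61.5524 / 2.68
= 22.9673 rad/s^2


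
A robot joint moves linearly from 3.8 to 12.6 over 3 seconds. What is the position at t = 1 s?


s = t/T = 1/3 = 0.3333
p(t) = p0 + (pf-p0)*s
= 3.8 + (12.6 - 3.8) * 0.3333
= 6.7333


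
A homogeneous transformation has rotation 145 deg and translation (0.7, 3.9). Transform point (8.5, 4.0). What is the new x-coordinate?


x' = cos(theta)*px - sin(theta)*py + tx
= -0.8192*8.5 - 0.5736*4.0 + 0.7
= -8.5571


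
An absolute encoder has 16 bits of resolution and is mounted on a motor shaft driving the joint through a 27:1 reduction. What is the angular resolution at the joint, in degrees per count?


counts = 2^16 = 65536
effective counts at joint = 65536 * 27 = 1769472
resolution = 360 / 1769472
= 2.0345e-04 deg/count


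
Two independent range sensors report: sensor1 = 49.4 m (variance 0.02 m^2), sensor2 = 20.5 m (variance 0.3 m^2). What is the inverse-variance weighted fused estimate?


w1 = (1/var1) / (1/var1 + 1/var2)
   = 50.0 / (50.0 + 3.3333) = 0.9375
w2 = 1 - w1 = 0.0625
fused = w1*s1 + w2*s2 = 46.3125 + 1.2812
= 47.5938 m


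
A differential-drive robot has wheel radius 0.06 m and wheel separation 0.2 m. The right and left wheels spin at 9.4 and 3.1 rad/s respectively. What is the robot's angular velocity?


vR = r*wR = 0.06*9.4 = 0.564 m/s
vL = r*wL = 0.06*3.1 = 0.186 m/s
v = (vR+vL)/2 = 0.375 m/s
omega = (vR-vL)/L = 1.89 rad/s
angular velocity = 1.89 rad/s


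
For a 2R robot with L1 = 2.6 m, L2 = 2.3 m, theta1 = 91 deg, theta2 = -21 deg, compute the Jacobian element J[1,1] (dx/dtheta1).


J[1,1] = -L1*sin(t1) - L2*sin(t1+t2)
= -2.6*sin(91) - 2.3*sin(70)
= -4.7609


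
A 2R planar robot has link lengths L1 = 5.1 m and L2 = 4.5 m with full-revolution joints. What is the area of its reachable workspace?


r_max = L1 + L2 = 9.6 m
r_min = |L1 - L2| = 0.6 m
Area = pi*(r_max^2 - r_min^2)
= pi*(92.16 - 0.36)
= pi * 91.8
= 288.3982 m^2


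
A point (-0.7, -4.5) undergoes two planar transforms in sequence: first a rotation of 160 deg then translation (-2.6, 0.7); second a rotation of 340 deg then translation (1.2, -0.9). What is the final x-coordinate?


After transform 1:
x1 = cos(160)*-0.7 - sin(160)*-4.5 + -2.6 = -0.4031
y1 = sin(160)*-0.7 + cos(160)*-4.5 + 0.7 = 4.6892
After transform 2:
x2 = cos(340)*-0.4031 - sin(340)*4.6892 + 1.2
= 2.425


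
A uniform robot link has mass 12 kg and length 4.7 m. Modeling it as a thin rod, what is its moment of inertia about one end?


I = (1/3) * m * L^2
= (1/3) * 12 * 4.7^2
= 0.333333 * 12 * 22.09
= 88.36 kg*m^2


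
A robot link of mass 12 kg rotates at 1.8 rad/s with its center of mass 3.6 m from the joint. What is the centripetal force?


F = m * omega^2 * r
= 12 * 1.8^2 * 3.6
= 12 * 3.24 * 3.6
= 139.968 N


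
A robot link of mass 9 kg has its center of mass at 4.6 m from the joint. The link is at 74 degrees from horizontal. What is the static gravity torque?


tau = m*g*L*cos(angle)
= 9 * 9.81 * 4.6 * cos(74 deg)
= 9 * 9.81 * 4.6 * 0.2756
= 111.9457 Nm


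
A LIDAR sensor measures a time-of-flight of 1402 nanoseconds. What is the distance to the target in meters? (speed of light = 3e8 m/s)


tof = 1402 ns = 1.402e-06 s
dist = c * tof / 2
= 3e8 * 1.402e-06 / 2
= 210.3 m


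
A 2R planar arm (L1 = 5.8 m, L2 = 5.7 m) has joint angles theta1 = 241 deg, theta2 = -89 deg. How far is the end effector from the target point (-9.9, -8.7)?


End effector via forward kinematics:
x = L1*cos(t1) + L2*cos(t1+t2) = -7.8447
y = L1*sin(t1) + L2*sin(t1+t2) = -2.3968
Distance to target:
d = sqrt((-9.9 - -7.8447)^2 + (-8.7 - -2.3968)^2)
= sqrt(4.2243 + 39.7302)
= 6.6298 m


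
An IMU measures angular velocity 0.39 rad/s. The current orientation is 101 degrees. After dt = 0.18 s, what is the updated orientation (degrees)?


delta_theta = w * dt = 0.39 * 0.18 = 0.0702 rad
= 4.0222 deg
theta_new = 101 + 4.0222 = 105.0222 deg


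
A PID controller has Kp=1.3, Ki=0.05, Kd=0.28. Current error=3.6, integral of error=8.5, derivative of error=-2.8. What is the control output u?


u = Kp*e + Ki*int(e) + Kd*de/dt
= 1.3*3.6 + 0.05*8.5 + 0.28*(-2.8)
= 4.68 + 0.425 + -0.784
= 4.321


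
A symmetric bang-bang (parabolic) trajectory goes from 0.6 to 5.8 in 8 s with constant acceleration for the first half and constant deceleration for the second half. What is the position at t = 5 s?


Symmetric rest-to-rest: each phase covers (pf-p0)/2 in time T/2. 0.5*a*(T/2)^2 = (pf-p0)/2 => a = 4*(pf-p0)/T^2
a = 4*(5.8-0.6)/8^2 = 0.325
t = 5 is in the deceleration phase (t > T/2).
p = pf - 0.5*a*(T-t)^2 = 5.8 - 0.5*0.325*3^2
= 4.3375


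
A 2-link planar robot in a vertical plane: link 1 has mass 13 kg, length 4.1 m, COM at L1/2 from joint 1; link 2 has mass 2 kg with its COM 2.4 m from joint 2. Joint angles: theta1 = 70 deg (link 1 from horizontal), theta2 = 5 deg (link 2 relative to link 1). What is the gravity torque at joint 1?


Horizontal distance from joint 1 to link-1 COM:
  x_c1 = (L1/2)*cos(t1) = 2.05 * 0.342 = 0.7011 m
Horizontal distance from joint 1 to link-2 COM:
  x_c2 = L1*cos(t1) + Lc2*cos(t1+t2)
       = 4.1*0.342 + 2.4*0.2588 = 2.0234 m
tau1 = m1*g*x_c1 + m2*g*x_c2
     = 13*9.81*0.7011 + 2*9.81*2.0234
     = 89.4165 + 39.7001
     = 129.1166 Nm


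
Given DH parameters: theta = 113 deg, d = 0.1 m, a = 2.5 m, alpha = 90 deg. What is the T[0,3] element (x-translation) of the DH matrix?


T[0,3] = a * cos(theta)
= 2.5 * cos(113 deg)
= 2.5 * -0.3907
= -0.9768


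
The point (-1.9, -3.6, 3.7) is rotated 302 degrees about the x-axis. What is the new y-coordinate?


Rotation about x-axis: y' = y*cos(theta) - z*sin(theta)
= -3.6 * 0.5299 - 3.7 * -0.848
= 1.2301


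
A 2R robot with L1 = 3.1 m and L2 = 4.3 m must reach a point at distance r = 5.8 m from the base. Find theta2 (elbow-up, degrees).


cos(theta2) = (r^2 - L1^2 - L2^2) / (2*L1*L2)
cos(theta2) = (33.64 - 9.61 - 18.49) / 26.66
cos(theta2) = 0.207802
theta2 = 78.0064 degrees


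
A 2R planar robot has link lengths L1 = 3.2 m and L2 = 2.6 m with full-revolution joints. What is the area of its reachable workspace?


r_max = L1 + L2 = 5.8 m
r_min = |L1 - L2| = 0.6 m
Area = pi*(r_max^2 - r_min^2)
= pi*(33.64 - 0.36)
= pi * 33.28
= 104.5522 m^2


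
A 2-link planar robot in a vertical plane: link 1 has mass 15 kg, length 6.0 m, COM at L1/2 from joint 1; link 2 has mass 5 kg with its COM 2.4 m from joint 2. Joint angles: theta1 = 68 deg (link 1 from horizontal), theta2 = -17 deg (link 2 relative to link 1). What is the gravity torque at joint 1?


Horizontal distance from joint 1 to link-1 COM:
  x_c1 = (L1/2)*cos(t1) = 3.0 * 0.3746 = 1.1238 m
Horizontal distance from joint 1 to link-2 COM:
  x_c2 = L1*cos(t1) + Lc2*cos(t1+t2)
       = 6.0*0.3746 + 2.4*0.6293 = 3.758 m
tau1 = m1*g*x_c1 + m2*g*x_c2
     = 15*9.81*1.1238 + 5*9.81*3.758
     = 165.3701 + 184.3303
     = 349.7004 Nm


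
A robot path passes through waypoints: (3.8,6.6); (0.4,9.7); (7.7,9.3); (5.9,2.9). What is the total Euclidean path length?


Segment lengths:
  seg1 = sqrt((-3.4)^2 + (3.1)^2) = 4.6011
  seg2 = sqrt((7.3)^2 + (-0.4)^2) = 7.311
  seg3 = sqrt((-1.8)^2 + (-6.4)^2) = 6.6483
Total = 18.5603


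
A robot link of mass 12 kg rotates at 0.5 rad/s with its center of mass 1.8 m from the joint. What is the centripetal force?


F = m * omega^2 * r
= 12 * 0.5^2 * 1.8
= 12 * 0.25 * 1.8
= 5.4 N


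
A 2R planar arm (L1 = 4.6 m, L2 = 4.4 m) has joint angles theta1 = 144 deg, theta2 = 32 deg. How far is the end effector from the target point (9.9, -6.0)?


End effector via forward kinematics:
x = L1*cos(t1) + L2*cos(t1+t2) = -8.1108
y = L1*sin(t1) + L2*sin(t1+t2) = 3.0107
Distance to target:
d = sqrt((9.9 - -8.1108)^2 + (-6.0 - 3.0107)^2)
= sqrt(324.3875 + 81.1934)
= 20.139 m


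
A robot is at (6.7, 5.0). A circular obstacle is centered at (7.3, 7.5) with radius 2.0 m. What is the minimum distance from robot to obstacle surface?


center_dist = sqrt((6.7-7.3)^2 + (5.0-7.5)^2)
= sqrt(0.36 + 6.25)
= 2.571
min_dist = center_dist - radius = 2.571 - 2.0 = 0.571 m


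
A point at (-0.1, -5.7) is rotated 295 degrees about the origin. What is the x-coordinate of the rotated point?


x' = x*cos(theta) - y*sin(theta)
cos(295 deg) = 0.4226, sin(295 deg) = -0.9063
x' = -0.1 * 0.4226 - -5.7 * -0.9063
= -0.0423 - 5.166
= -5.2082


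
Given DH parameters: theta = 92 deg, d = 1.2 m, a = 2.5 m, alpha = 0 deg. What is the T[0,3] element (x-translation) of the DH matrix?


T[0,3] = a * cos(theta)
= 2.5 * cos(92 deg)
= 2.5 * -0.0349
= -0.0872


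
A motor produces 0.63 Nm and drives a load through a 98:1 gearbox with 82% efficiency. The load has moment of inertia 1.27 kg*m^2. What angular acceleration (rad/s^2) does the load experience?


tau_out = tau_motor * N * eta
= 0.63 * 98 * 0.82 = 50.6268 Nm
alpha = tau_out / I = 50.6268 / 1.27
= 39.8636 rad/s^2


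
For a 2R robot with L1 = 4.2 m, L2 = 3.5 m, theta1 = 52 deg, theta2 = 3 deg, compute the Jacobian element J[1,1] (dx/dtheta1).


J[1,1] = -L1*sin(t1) - L2*sin(t1+t2)
= -4.2*sin(52) - 3.5*sin(55)
= -6.1767


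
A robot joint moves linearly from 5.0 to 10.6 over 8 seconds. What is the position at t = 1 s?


s = t/T = 1/8 = 0.125
p(t) = p0 + (pf-p0)*s
= 5.0 + (10.6 - 5.0) * 0.125
= 5.7


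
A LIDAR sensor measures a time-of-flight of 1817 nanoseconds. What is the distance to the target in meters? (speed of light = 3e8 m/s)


tof = 1817 ns = 1.817e-06 s
dist = c * tof / 2
= 3e8 * 1.817e-06 / 2
= 272.55 m


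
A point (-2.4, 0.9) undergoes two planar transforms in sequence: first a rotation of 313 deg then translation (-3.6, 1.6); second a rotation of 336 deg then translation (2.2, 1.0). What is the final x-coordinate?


After transform 1:
x1 = cos(313)*-2.4 - sin(313)*0.9 + -3.6 = -4.5786
y1 = sin(313)*-2.4 + cos(313)*0.9 + 1.6 = 3.969
After transform 2:
x2 = cos(336)*-4.5786 - sin(336)*3.969 + 2.2
= -0.3684


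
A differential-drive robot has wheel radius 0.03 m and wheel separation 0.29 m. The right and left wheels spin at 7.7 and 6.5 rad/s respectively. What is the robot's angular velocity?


vR = r*wR = 0.03*7.7 = 0.231 m/s
vL = r*wL = 0.03*6.5 = 0.195 m/s
v = (vR+vL)/2 = 0.213 m/s
omega = (vR-vL)/L = 0.1241 rad/s
angular velocity = 0.1241 rad/s


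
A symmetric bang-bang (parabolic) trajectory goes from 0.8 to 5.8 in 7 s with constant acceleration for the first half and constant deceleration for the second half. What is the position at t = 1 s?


Symmetric rest-to-rest: each phase covers (pf-p0)/2 in time T/2. 0.5*a*(T/2)^2 = (pf-p0)/2 => a = 4*(pf-p0)/T^2
a = 4*(5.8-0.8)/7^2 = 0.4082
t = 1 is in the acceleration phase (t <= T/2).
p = p0 + 0.5*a*t^2 = 0.8 + 0.5*0.4082*1^2
= 1.0041


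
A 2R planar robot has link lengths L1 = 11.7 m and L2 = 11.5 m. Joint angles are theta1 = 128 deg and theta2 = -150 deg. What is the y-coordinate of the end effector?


Convert angles to radians: theta1 = 2.234, theta2 = -2.618
y = L1*sin(theta1) + L2*sin(theta1+theta2)
y = 9.2197 + -4.308
y = 4.9117


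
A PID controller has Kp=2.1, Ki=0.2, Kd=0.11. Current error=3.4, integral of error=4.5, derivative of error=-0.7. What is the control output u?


u = Kp*e + Ki*int(e) + Kd*de/dt
= 2.1*3.4 + 0.2*4.5 + 0.11*(-0.7)
= 7.14 + 0.9 + -0.077
= 7.963


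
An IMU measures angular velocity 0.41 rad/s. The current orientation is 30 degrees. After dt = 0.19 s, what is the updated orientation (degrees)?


delta_theta = w * dt = 0.41 * 0.19 = 0.0779 rad
= 4.4633 deg
theta_new = 30 + 4.4633 = 34.4633 deg


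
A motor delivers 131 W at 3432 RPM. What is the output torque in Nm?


omega = 3432 * 2*pi/60 = 359.3982 rad/s
tau = P / omega = 131 / 359.3982
= 0.3645 Nm


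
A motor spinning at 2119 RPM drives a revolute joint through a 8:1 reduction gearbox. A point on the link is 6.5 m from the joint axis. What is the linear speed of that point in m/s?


omega_motor = 2119 * 2*pi/60 = 221.9012 rad/s
omega_joint = omega_motor / 8 = 27.7376 rad/s
v = omega_joint * r = 27.7376 * 6.5
= 180.2947 m/s


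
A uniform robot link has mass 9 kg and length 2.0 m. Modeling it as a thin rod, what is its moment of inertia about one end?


I = (1/3) * m * L^2
= (1/3) * 9 * 2.0^2
= 0.333333 * 9 * 4.0
= 12.0 kg*m^2


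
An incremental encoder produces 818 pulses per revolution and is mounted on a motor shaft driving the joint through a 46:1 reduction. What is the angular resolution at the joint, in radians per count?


counts per rev = 818
effective counts at joint = 818 * 46 = 37628
resolution = 2*pi / 37628
= 1.6698e-04 rad/count


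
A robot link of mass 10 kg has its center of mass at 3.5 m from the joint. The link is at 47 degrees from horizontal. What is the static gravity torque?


tau = m*g*L*cos(angle)
= 10 * 9.81 * 3.5 * cos(47 deg)
= 10 * 9.81 * 3.5 * 0.682
= 234.1641 Nm


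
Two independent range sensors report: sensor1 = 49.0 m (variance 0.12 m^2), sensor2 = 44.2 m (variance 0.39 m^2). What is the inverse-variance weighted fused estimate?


w1 = (1/var1) / (1/var1 + 1/var2)
   = 8.3333 / (8.3333 + 2.5641) = 0.7647
w2 = 1 - w1 = 0.2353
fused = w1*s1 + w2*s2 = 37.4706 + 10.4
= 47.8706 m


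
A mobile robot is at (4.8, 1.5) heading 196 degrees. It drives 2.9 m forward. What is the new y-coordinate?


y_new = y0 + d*sin(theta)
= 1.5 + 2.9*sin(196)
= 1.5 + -0.7993
= 0.7007


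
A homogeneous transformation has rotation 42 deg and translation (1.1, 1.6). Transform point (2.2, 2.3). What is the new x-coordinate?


x' = cos(theta)*px - sin(theta)*py + tx
= 0.7431*2.2 - 0.6691*2.3 + 1.1
= 1.1959


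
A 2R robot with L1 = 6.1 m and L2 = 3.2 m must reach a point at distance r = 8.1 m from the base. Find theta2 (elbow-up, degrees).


cos(theta2) = (r^2 - L1^2 - L2^2) / (2*L1*L2)
cos(theta2) = (65.61 - 37.21 - 10.24) / 39.04
cos(theta2) = 0.465164
theta2 = 62.2792 degrees


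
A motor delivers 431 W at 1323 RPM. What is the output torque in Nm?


omega = 1323 * 2*pi/60 = 138.5442 rad/s
tau = P / omega = 431 / 138.5442
= 3.1109 Nm


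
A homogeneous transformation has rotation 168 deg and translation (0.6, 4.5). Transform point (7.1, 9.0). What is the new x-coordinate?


x' = cos(theta)*px - sin(theta)*py + tx
= -0.9781*7.1 - 0.2079*9.0 + 0.6
= -8.2161


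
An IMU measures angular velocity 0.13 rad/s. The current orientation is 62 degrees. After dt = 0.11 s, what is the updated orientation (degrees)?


delta_theta = w * dt = 0.13 * 0.11 = 0.0143 rad
= 0.8193 deg
theta_new = 62 + 0.8193 = 62.8193 deg


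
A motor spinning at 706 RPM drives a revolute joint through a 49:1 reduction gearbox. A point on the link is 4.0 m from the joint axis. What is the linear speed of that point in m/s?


omega_motor = 706 * 2*pi/60 = 73.9321 rad/s
omega_joint = omega_motor / 49 = 1.5088 rad/s
v = omega_joint * r = 1.5088 * 4.0
= 6.0353 m/s


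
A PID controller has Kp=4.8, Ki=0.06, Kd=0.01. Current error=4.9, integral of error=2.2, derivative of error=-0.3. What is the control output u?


u = Kp*e + Ki*int(e) + Kd*de/dt
= 4.8*4.9 + 0.06*2.2 + 0.01*(-0.3)
= 23.52 + 0.132 + -0.003
= 23.649


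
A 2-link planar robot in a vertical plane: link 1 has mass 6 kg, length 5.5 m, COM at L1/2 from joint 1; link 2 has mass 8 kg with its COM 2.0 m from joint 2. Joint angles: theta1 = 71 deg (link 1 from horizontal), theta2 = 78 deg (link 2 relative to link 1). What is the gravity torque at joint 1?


Horizontal distance from joint 1 to link-1 COM:
  x_c1 = (L1/2)*cos(t1) = 2.75 * 0.3256 = 0.8953 m
Horizontal distance from joint 1 to link-2 COM:
  x_c2 = L1*cos(t1) + Lc2*cos(t1+t2)
       = 5.5*0.3256 + 2.0*-0.8572 = 0.0763 m
tau1 = m1*g*x_c1 + m2*g*x_c2
     = 6*9.81*0.8953 + 8*9.81*0.0763
     = 52.6981 + 5.9873
     = 58.6853 Nm


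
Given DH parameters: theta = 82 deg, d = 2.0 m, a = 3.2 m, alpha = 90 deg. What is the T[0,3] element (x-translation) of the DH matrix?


T[0,3] = a * cos(theta)
= 3.2 * cos(82 deg)
= 3.2 * 0.1392
= 0.4454


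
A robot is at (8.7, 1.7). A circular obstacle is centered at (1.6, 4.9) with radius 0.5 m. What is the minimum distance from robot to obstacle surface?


center_dist = sqrt((8.7-1.6)^2 + (1.7-4.9)^2)
= sqrt(50.41 + 10.24)
= 7.7878
min_dist = center_dist - radius = 7.7878 - 0.5 = 7.2878 m


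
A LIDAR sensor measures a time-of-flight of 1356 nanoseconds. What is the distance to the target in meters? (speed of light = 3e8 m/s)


tof = 1356 ns = 1.356e-06 s
dist = c * tof / 2
= 3e8 * 1.356e-06 / 2
= 203.4 m


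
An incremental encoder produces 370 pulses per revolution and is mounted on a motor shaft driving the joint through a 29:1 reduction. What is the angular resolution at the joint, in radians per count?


counts per rev = 370
effective counts at joint = 370 * 29 = 10730
resolution = 2*pi / 10730
= 5.8557e-04 rad/count


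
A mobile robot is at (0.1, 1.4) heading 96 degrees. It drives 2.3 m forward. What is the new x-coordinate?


x_new = x0 + d*cos(theta)
= 0.1 + 2.3*cos(96)
= 0.1 + -0.2404
= -0.1404


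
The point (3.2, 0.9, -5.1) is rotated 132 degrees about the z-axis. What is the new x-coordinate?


Rotation about z-axis: x' = x*cos(theta) - y*sin(theta)
= 3.2 * -0.6691 - 0.9 * 0.7431
= -2.81


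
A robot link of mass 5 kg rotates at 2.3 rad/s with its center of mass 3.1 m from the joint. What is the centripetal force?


F = m * omega^2 * r
= 5 * 2.3^2 * 3.1
= 5 * 5.29 * 3.1
= 81.995 N


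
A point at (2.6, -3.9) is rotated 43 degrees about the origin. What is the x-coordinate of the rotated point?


x' = x*cos(theta) - y*sin(theta)
cos(43 deg) = 0.7314, sin(43 deg) = 0.682
x' = 2.6 * 0.7314 - -3.9 * 0.682
= 1.9015 - -2.6598
= 4.5613


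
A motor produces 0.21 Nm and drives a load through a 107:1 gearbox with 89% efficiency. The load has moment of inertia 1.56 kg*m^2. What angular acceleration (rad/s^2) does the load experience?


tau_out = tau_motor * N * eta
= 0.21 * 107 * 0.89 = 19.9983 Nm
alpha = tau_out / I = 19.9983 / 1.56
= 12.8194 rad/s^2


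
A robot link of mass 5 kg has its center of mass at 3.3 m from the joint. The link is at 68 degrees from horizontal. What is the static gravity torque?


tau = m*g*L*cos(angle)
= 5 * 9.81 * 3.3 * cos(68 deg)
= 5 * 9.81 * 3.3 * 0.3746
= 60.6357 Nm


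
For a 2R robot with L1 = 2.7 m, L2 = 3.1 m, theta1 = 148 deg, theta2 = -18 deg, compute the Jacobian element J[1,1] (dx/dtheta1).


J[1,1] = -L1*sin(t1) - L2*sin(t1+t2)
= -2.7*sin(148) - 3.1*sin(130)
= -3.8055
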